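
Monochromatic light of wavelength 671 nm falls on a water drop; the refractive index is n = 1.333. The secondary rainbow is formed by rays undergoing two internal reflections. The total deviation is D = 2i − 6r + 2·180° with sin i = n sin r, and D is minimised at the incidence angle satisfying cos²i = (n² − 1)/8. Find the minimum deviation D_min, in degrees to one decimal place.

cos²i = (1.77689 − 1)/8 = 0.09711; i = arccos(0.31163) = 71.843°.
sin r = sin 71.843°/1.333 = 0.71283; r = 45.466°.
D_min = 2·71.843° − 6·45.466° + 360° = 230.891°.

230.9°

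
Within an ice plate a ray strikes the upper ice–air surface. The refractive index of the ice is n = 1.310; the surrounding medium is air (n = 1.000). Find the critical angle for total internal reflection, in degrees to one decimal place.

sin θ_c = n_air / n = 1.000 / 1.310 = 0.7634.
θ_c = arcsin(0.7634) = 49.76°.

49.8°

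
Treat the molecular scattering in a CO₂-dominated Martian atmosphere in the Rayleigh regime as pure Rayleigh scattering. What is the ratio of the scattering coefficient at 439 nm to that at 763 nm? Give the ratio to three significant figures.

Rayleigh scattering ∝ λ⁻⁴, so the ratio of coefficients is the inverse fourth power of the wavelength ratio.
σ(439)/σ(763) = (763/439)⁴ = (1.7380)⁴ = 9.125.

9.13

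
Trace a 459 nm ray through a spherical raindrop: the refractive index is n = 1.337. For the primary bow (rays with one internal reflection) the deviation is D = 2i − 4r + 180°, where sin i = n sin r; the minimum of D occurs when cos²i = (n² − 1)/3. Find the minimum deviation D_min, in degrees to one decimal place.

cos²i = (1.78757 − 1)/3 = 0.26252; i = arccos(0.51237) = 59.178°.
sin r = sin 59.178°/1.337 = 0.64231; r = 39.964°.
D_min = 2·59.178° − 4·39.964° + 180° = 138.500°.

138.5°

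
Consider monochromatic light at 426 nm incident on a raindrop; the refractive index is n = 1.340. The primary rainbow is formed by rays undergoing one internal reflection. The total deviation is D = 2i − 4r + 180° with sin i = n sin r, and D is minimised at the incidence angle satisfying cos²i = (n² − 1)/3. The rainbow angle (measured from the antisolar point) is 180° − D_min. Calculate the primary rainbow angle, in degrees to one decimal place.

cos²i = (1.79560 − 1)/3 = 0.26520; i = arccos(0.51498) = 59.004°.
sin r = sin 59.004°/1.340 = 0.63971; r = 39.770°.
D_min = 2·59.004° − 4·39.770° + 180° = 138.929°.
Rainbow angle = 180° − D_min = 41.071°.

41.1°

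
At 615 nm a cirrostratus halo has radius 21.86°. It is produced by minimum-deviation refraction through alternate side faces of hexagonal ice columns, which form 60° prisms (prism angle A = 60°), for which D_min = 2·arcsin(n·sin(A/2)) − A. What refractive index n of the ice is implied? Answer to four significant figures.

1.310

Rearranging: n = sin((D_min + A)/2) / sin(A/2).
(D_min + A)/2 = (21.86° + 60°)/2 = 40.930°.
n = sin 40.930° / sin 30° = 0.6551 / 0.5000 = 1.3103.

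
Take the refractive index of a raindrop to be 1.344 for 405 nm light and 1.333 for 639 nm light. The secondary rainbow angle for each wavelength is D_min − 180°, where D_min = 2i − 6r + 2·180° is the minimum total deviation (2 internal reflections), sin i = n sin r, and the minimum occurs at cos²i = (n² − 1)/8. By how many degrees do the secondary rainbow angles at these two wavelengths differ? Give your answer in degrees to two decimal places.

2.84°

At 405 nm (n = 1.344): cos²i = 0.10079 → i = 71.490°, r = 44.874°, D_min = 233.733°, rainbow angle = 53.733°.
At 639 nm (n = 1.333): cos²i = 0.09711 → i = 71.843°, r = 45.466°, D_min = 230.891°, rainbow angle = 50.891°.
Angular width = |53.733° − 50.891°| = 2.842°.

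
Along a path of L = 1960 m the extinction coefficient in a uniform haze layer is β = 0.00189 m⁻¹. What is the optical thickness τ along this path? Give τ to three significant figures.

3.70

τ = β·L = 0.00189 × 1960 = 3.7044.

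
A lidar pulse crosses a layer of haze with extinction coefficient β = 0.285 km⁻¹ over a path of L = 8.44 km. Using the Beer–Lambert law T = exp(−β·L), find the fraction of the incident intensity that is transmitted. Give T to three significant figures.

τ = β·L = 0.285 × 8.44 = 2.4054.
T = exp(−2.4054) = 0.0902.

0.0902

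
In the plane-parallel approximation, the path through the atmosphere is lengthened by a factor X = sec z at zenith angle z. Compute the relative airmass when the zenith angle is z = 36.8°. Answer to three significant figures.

1.25

X = sec z = 1/cos 36.8° = 1/0.8007 = 1.2489.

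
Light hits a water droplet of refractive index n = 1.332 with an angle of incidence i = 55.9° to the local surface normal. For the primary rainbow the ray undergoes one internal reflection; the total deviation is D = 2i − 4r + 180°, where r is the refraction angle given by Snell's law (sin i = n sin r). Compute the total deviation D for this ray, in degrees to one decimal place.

138.0°

sin r = sin 55.9° / 1.332 = 0.8281/1.332 = 0.6217; r = 38.44°.
D = 2·55.9° − 4·38.44° + 180° = 111.80° − 153.75° + 180° = 138.05°.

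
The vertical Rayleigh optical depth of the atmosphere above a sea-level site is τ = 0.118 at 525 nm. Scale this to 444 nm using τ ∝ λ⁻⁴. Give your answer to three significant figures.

τ(444 nm) = τ(525 nm) × (525/444)⁴ = 0.118 × (1.1824)⁴ = 0.118 × 1.9548 = 0.2307.

0.231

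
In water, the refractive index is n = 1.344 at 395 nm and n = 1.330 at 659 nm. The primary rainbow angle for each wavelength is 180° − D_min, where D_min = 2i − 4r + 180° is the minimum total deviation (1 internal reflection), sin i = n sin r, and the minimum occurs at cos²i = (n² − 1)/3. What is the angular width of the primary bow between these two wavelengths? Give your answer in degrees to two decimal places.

2.01°

At 395 nm (n = 1.344): cos²i = 0.26878 → i = 58.772°, r = 39.512°, D_min = 139.495°, rainbow angle = 40.505°.
At 659 nm (n = 1.330): cos²i = 0.25630 → i = 59.585°, r = 40.422°, D_min = 137.484°, rainbow angle = 42.516°.
Angular width = |40.505° − 42.516°| = 2.011°.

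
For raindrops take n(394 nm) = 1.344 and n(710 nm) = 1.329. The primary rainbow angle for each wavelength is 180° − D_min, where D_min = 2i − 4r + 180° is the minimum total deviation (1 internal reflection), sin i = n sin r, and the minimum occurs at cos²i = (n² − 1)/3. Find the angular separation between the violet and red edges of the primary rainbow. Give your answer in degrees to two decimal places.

At 394 nm (n = 1.344): cos²i = 0.26878 → i = 58.772°, r = 39.512°, D_min = 139.495°, rainbow angle = 40.505°.
At 710 nm (n = 1.329): cos²i = 0.25541 → i = 59.643°, r = 40.487°, D_min = 137.337°, rainbow angle = 42.663°.
Angular width = |40.505° − 42.663°| = 2.158°.

2.16°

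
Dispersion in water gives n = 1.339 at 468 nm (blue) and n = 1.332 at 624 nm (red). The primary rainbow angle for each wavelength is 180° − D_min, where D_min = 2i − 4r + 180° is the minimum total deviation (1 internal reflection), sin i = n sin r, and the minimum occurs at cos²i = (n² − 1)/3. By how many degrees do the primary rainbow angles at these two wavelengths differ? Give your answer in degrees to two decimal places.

At 468 nm (n = 1.339): cos²i = 0.26431 → i = 59.062°, r = 39.834°, D_min = 138.786°, rainbow angle = 41.214°.
At 624 nm (n = 1.332): cos²i = 0.25807 → i = 59.469°, r = 40.290°, D_min = 137.776°, rainbow angle = 42.224°.
Angular width = |41.214° − 42.224°| = 1.010°.

1.01°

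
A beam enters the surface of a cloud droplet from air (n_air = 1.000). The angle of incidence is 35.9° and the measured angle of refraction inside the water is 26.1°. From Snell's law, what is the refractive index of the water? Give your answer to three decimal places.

1.333

n = sin θ_i / sin θ_r = sin 35.9° / sin 26.1° = 0.5864 / 0.4399 = 1.3328.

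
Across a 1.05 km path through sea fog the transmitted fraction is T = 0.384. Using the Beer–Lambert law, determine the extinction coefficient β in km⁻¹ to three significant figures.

Beer–Lambert: T = exp(−βL) ⇒ β = −ln(T)/L = −ln(0.384)/1.05 = 0.9571/1.05 = 0.9115 km⁻¹.

0.912 km⁻¹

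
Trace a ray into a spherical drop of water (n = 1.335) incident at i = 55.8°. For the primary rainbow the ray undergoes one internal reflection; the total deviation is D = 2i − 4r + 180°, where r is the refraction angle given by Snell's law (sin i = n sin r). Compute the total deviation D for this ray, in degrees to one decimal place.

138.5°

sin r = sin 55.8° / 1.335 = 0.8271/1.335 = 0.6195; r = 38.28°.
D = 2·55.8° − 4·38.28° + 180° = 111.60° − 153.13° + 180° = 138.47°.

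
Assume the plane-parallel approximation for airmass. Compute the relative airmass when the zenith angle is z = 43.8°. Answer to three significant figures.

X = sec z = 1/cos 43.8° = 1/0.7218 = 1.3855.

1.39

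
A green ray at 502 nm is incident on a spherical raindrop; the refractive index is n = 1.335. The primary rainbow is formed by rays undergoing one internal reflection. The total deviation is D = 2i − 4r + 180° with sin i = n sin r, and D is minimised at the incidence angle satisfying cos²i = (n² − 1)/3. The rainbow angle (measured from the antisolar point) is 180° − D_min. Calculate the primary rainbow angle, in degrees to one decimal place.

41.8°

cos²i = (1.78222 − 1)/3 = 0.26074; i = arccos(0.51063) = 59.294°.
sin r = sin 59.294°/1.335 = 0.64405; r = 40.094°.
D_min = 2·59.294° − 4·40.094° + 180° = 138.212°.
Rainbow angle = 180° − D_min = 41.788°.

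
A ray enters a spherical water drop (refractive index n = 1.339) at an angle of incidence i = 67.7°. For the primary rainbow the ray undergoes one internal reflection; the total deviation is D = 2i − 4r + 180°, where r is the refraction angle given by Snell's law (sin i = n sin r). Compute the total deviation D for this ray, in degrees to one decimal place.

140.6°

sin r = sin 67.7° / 1.339 = 0.9252/1.339 = 0.6910; r = 43.71°.
D = 2·67.7° − 4·43.71° + 180° = 135.40° − 174.83° + 180° = 140.57°.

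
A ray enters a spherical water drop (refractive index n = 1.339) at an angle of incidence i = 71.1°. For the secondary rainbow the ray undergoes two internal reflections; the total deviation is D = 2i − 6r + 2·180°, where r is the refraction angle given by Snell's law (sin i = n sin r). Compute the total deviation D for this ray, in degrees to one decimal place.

232.5°

sin r = sin 71.1° / 1.339 = 0.9461/1.339 = 0.7066; r = 44.96°.
D = 2·71.1° − 6·44.96° + 2·180° = 142.20° − 269.73° + 360° = 232.47°.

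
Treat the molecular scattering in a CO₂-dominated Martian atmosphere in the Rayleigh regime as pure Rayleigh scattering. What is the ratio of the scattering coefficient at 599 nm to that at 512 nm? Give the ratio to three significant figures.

0.534

Rayleigh scattering ∝ λ⁻⁴, so the ratio of coefficients is the inverse fourth power of the wavelength ratio.
σ(599)/σ(512) = (512/599)⁴ = (0.8548)⁴ = 0.5338.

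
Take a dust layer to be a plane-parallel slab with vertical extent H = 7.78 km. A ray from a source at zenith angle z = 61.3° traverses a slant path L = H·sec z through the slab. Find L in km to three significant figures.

sec z = 1/cos 61.3° = 2.0824.
L = 7.78 × 2.0824 = 16.201 km.

16.2 km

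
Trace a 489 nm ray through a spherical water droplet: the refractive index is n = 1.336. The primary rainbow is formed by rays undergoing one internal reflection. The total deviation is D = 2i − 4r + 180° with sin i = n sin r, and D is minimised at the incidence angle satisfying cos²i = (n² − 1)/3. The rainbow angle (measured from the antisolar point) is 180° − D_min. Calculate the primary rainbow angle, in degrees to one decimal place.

41.6°

cos²i = (1.78490 − 1)/3 = 0.26163; i = arccos(0.51150) = 59.236°.
sin r = sin 59.236°/1.336 = 0.64318; r = 40.029°.
D_min = 2·59.236° − 4·40.029° + 180° = 138.356°.
Rainbow angle = 180° − D_min = 41.644°.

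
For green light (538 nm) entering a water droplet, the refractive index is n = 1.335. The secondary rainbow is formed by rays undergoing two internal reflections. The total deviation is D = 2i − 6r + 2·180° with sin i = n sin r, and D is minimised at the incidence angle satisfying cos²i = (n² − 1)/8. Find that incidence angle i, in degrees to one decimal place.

cos²i = (1.335² − 1)/8 = (1.78222 − 1)/8 = 0.09778.
cos i = 0.31269, so i = 71.778°.

71.8°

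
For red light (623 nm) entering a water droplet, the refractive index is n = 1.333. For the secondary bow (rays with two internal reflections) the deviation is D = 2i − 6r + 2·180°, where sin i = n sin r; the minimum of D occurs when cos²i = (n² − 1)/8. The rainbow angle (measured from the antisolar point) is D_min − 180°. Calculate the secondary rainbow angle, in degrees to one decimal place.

cos²i = (1.77689 − 1)/8 = 0.09711; i = arccos(0.31163) = 71.843°.
sin r = sin 71.843°/1.333 = 0.71283; r = 45.466°.
D_min = 2·71.843° − 6·45.466° + 360° = 230.891°.
Rainbow angle = D_min − 180° = 50.891°.

50.9°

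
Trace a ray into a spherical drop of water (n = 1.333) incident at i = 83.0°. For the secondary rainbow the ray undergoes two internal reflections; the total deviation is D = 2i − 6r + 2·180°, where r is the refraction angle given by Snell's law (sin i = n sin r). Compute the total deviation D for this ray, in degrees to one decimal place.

sin r = sin 83.0° / 1.333 = 0.9925/1.333 = 0.7446; r = 48.12°.
D = 2·83.0° − 6·48.12° + 2·180° = 166.00° − 288.75° + 360° = 237.25°.

237.3°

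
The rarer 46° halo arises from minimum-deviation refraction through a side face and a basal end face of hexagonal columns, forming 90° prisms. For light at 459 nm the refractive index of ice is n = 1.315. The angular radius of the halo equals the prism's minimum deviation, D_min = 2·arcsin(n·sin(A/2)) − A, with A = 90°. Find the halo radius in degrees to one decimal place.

n·sin(A/2) = 1.315 × sin 45° = 1.315 × 0.7071 = 0.9298.
D_min = 2·arcsin(0.9298) − 90° = 2 × 68.411° − 90° = 46.821°.

46.8°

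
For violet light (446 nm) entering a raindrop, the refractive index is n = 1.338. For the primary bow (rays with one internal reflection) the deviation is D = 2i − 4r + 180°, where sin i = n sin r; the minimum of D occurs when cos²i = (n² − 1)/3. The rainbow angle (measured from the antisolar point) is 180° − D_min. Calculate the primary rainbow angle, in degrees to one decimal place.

cos²i = (1.79024 − 1)/3 = 0.26341; i = arccos(0.51324) = 59.120°.
sin r = sin 59.120°/1.338 = 0.64144; r = 39.899°.
D_min = 2·59.120° − 4·39.899° + 180° = 138.643°.
Rainbow angle = 180° − D_min = 41.357°.

41.4°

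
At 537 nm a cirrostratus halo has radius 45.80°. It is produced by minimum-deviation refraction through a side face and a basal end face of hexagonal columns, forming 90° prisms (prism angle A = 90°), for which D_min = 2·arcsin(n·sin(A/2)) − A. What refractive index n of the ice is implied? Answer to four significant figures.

1.310

Rearranging: n = sin((D_min + A)/2) / sin(A/2).
(D_min + A)/2 = (45.80° + 90°)/2 = 67.900°.
n = sin 67.900° / sin 45° = 0.9265 / 0.7071 = 1.3103.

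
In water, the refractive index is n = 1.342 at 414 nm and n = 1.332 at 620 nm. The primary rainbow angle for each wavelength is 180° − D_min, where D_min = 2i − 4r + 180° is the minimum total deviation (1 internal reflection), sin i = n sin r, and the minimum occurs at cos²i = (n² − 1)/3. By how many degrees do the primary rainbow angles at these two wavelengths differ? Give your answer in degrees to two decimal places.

1.44°

At 414 nm (n = 1.342): cos²i = 0.26699 → i = 58.888°, r = 39.641°, D_min = 139.213°, rainbow angle = 40.787°.
At 620 nm (n = 1.332): cos²i = 0.25807 → i = 59.469°, r = 40.290°, D_min = 137.776°, rainbow angle = 42.224°.
Angular width = |40.787° − 42.224°| = 1.437°.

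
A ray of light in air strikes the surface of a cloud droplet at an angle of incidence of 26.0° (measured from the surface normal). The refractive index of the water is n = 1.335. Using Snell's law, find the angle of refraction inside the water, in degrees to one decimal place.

Snell: sin θ_r = sin θ_i / n = sin 26.0° / 1.335 = 0.4384 / 1.335 = 0.3284.
θ_r = arcsin(0.3284) = 19.17°.

19.2°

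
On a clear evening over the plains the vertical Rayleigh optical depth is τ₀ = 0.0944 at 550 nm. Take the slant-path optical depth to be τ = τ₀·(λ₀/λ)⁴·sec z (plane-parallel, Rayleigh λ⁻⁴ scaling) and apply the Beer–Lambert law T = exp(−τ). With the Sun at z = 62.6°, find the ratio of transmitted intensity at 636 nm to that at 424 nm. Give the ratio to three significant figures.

Airmass: sec 62.6° = 2.1730.
τ(636 nm) = 0.0944 × (550/636)⁴ × 2.1730 = 0.0944 × 0.5593 × 2.1730 = 0.1147.
τ(424 nm) = 0.0944 × (550/424)⁴ × 2.1730 = 0.0944 × 2.8313 × 2.1730 = 0.5808.
T(636)/T(424) = exp(τ_B − τ_A) = exp(0.4661) = 1.5937.

1.59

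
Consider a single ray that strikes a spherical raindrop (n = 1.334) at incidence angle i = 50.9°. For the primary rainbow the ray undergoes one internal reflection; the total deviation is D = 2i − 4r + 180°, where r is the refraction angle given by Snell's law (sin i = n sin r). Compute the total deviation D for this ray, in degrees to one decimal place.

139.5°

sin r = sin 50.9° / 1.334 = 0.7760/1.334 = 0.5817; r = 35.57°.
D = 2·50.9° − 4·35.57° + 180° = 101.80° − 142.29° + 180° = 139.51°.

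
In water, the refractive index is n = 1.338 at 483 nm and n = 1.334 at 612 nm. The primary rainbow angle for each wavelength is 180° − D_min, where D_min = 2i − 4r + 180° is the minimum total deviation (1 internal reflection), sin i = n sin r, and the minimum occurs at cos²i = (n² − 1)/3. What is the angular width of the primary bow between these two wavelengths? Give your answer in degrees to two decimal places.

0.58°

At 483 nm (n = 1.338): cos²i = 0.26341 → i = 59.120°, r = 39.899°, D_min = 138.643°, rainbow angle = 41.357°.
At 612 nm (n = 1.334): cos²i = 0.25985 → i = 59.352°, r = 40.159°, D_min = 138.067°, rainbow angle = 41.933°.
Angular width = |41.357° − 41.933°| = 0.576°.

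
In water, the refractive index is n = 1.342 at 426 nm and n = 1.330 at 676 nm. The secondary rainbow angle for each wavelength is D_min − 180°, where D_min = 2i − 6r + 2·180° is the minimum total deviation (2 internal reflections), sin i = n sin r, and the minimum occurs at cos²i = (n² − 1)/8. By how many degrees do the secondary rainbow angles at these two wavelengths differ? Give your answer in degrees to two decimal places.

3.12°

At 426 nm (n = 1.342): cos²i = 0.10012 → i = 71.554°, r = 44.981°, D_min = 233.222°, rainbow angle = 53.222°.
At 676 nm (n = 1.330): cos²i = 0.09611 → i = 71.940°, r = 45.630°, D_min = 230.101°, rainbow angle = 50.101°.
Angular width = |53.222° − 50.101°| = 3.121°.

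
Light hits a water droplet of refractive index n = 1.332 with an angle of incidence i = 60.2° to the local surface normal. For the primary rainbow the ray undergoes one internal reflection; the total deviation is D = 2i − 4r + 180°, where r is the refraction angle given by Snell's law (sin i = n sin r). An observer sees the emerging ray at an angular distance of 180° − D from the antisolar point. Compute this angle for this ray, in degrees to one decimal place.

sin r = sin 60.2° / 1.332 = 0.8678/1.332 = 0.6515; r = 40.65°.
D = 2·60.2° − 4·40.65° + 180° = 120.40° − 162.61° + 180° = 137.79°.
Angle from antisolar point = 180° − D = 42.21°.

42.2°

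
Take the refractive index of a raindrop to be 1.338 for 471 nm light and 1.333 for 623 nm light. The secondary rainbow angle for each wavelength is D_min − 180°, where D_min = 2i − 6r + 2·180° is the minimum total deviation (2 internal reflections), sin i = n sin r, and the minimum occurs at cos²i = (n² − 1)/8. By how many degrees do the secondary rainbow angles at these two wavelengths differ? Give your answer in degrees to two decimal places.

1.30°

At 471 nm (n = 1.338): cos²i = 0.09878 → i = 71.682°, r = 45.195°, D_min = 232.193°, rainbow angle = 52.193°.
At 623 nm (n = 1.333): cos²i = 0.09711 → i = 71.843°, r = 45.466°, D_min = 230.891°, rainbow angle = 50.891°.
Angular width = |52.193° − 50.891°| = 1.302°.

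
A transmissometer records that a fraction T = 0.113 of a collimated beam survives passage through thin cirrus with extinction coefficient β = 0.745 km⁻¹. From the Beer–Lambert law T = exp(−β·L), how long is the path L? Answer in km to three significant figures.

2.93 km

Beer–Lambert: T = exp(−βL) ⇒ L = −ln(T)/β = −ln(0.113)/0.745 = 2.1804/0.745 = 2.927 km.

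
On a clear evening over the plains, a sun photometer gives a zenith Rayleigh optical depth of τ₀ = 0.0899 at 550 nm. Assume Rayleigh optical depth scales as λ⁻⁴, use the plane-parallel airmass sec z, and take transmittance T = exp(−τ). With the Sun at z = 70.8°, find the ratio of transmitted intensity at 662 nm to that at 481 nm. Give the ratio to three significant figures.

1.40

Airmass: sec 70.8° = 3.0407.
τ(662 nm) = 0.0899 × (550/662)⁴ × 3.0407 = 0.0899 × 0.4765 × 3.0407 = 0.1302.
τ(481 nm) = 0.0899 × (550/481)⁴ × 3.0407 = 0.0899 × 1.7095 × 3.0407 = 0.4673.
T(662)/T(481) = exp(τ_B − τ_A) = exp(0.3371) = 1.4008.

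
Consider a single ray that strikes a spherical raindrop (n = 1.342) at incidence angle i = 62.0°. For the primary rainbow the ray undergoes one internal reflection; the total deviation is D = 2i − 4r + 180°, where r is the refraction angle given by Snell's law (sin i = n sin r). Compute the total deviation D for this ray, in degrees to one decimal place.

139.4°

sin r = sin 62.0° / 1.342 = 0.8829/1.342 = 0.6579; r = 41.14°.
D = 2·62.0° − 4·41.14° + 180° = 124.00° − 164.57° + 180° = 139.43°.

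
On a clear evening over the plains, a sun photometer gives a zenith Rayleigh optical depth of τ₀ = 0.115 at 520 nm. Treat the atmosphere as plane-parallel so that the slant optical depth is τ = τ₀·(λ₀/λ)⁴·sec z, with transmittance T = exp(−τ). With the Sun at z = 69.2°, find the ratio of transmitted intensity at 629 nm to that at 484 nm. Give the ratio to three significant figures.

1.32

Airmass: sec 69.2° = 2.8161.
τ(629 nm) = 0.115 × (520/629)⁴ × 2.8161 = 0.115 × 0.4671 × 2.8161 = 0.1513.
τ(484 nm) = 0.115 × (520/484)⁴ × 2.8161 = 0.115 × 1.3324 × 2.8161 = 0.4315.
T(629)/T(484) = exp(τ_B − τ_A) = exp(0.2802) = 1.3234.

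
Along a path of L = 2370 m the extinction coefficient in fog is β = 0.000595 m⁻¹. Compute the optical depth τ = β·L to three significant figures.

τ = β·L = 0.000595 × 2370 = 1.4102.

1.41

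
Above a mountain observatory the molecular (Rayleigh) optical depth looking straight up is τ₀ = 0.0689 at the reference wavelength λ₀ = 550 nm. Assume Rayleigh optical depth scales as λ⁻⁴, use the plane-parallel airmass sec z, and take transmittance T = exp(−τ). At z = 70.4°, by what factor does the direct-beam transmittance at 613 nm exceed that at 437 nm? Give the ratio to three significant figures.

1.47

Airmass: sec 70.4° = 2.9811.
τ(613 nm) = 0.0689 × (550/613)⁴ × 2.9811 = 0.0689 × 0.6481 × 2.9811 = 0.1331.
τ(437 nm) = 0.0689 × (550/437)⁴ × 2.9811 = 0.0689 × 2.5091 × 2.9811 = 0.5154.
T(613)/T(437) = exp(τ_B − τ_A) = exp(0.3823) = 1.4656.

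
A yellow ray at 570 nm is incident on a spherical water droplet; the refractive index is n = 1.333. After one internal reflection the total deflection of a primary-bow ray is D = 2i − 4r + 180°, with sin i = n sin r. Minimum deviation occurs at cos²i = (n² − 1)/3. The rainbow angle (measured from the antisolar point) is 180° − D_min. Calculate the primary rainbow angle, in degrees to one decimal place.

42.1°

cos²i = (1.77689 − 1)/3 = 0.25896; i = arccos(0.50888) = 59.410°.
sin r = sin 59.410°/1.333 = 0.64579; r = 40.225°.
D_min = 2·59.410° − 4·40.225° + 180° = 137.922°.
Rainbow angle = 180° − D_min = 42.078°.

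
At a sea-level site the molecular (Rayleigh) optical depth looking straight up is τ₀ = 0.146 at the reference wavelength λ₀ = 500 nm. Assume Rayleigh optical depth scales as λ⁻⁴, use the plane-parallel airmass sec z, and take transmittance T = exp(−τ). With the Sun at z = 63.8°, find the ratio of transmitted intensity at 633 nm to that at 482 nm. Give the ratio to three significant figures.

Airmass: sec 63.8° = 2.2650.
τ(633 nm) = 0.146 × (500/633)⁴ × 2.2650 = 0.146 × 0.3893 × 2.2650 = 0.1287.
τ(482 nm) = 0.146 × (500/482)⁴ × 2.2650 = 0.146 × 1.1580 × 2.2650 = 0.3829.
T(633)/T(482) = exp(τ_B − τ_A) = exp(0.2542) = 1.2894.

1.29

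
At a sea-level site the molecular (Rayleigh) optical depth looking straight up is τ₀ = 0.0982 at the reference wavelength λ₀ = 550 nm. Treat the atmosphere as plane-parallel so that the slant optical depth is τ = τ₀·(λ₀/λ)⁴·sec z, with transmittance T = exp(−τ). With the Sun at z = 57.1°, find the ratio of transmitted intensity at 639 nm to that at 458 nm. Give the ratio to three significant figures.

Airmass: sec 57.1° = 1.8410.
τ(639 nm) = 0.0982 × (550/639)⁴ × 1.8410 = 0.0982 × 0.5488 × 1.8410 = 0.0992.
τ(458 nm) = 0.0982 × (550/458)⁴ × 1.8410 = 0.0982 × 2.0796 × 1.8410 = 0.3760.
T(639)/T(458) = exp(τ_B − τ_A) = exp(0.2768) = 1.3188.

1.32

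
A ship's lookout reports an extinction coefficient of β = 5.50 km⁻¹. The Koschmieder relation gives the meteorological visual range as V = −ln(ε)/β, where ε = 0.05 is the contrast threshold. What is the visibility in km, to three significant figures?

V = −ln(0.05) / 5.50 = 2.996 / 5.50 = 0.5447 km.

0.545 km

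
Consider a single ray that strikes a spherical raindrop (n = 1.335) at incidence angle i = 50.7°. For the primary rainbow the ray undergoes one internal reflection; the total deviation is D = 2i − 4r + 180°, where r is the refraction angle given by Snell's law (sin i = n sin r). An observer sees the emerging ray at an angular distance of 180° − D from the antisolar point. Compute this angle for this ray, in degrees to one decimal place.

sin r = sin 50.7° / 1.335 = 0.7738/1.335 = 0.5797; r = 35.43°.
D = 2·50.7° − 4·35.43° + 180° = 101.40° − 141.71° + 180° = 139.69°.
Angle from antisolar point = 180° − D = 40.31°.

40.3°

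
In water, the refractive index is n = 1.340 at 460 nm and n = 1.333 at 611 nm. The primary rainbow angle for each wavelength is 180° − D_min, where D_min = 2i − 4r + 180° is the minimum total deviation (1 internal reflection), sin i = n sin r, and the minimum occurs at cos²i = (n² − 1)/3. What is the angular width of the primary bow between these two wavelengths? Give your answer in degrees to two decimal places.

1.01°

At 460 nm (n = 1.340): cos²i = 0.26520 → i = 59.004°, r = 39.770°, D_min = 138.929°, rainbow angle = 41.071°.
At 611 nm (n = 1.333): cos²i = 0.25896 → i = 59.410°, r = 40.225°, D_min = 137.922°, rainbow angle = 42.078°.
Angular width = |41.071° − 42.078°| = 1.007°.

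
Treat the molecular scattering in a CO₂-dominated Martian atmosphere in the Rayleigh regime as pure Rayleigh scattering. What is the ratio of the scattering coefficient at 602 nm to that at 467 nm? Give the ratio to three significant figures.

0.362

Rayleigh scattering ∝ λ⁻⁴, so the ratio of coefficients is the inverse fourth power of the wavelength ratio.
σ(602)/σ(467) = (467/602)⁴ = (0.7757)⁴ = 0.3621.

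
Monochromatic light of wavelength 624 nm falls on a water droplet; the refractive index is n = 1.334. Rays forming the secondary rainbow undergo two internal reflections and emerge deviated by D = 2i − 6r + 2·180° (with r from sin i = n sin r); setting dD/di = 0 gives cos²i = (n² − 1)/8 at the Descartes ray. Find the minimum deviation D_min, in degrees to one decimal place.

cos²i = (1.77956 − 1)/8 = 0.09744; i = arccos(0.31216) = 71.810°.
sin r = sin 71.810°/1.334 = 0.71217; r = 45.411°.
D_min = 2·71.810° − 6·45.411° + 360° = 231.153°.

231.2°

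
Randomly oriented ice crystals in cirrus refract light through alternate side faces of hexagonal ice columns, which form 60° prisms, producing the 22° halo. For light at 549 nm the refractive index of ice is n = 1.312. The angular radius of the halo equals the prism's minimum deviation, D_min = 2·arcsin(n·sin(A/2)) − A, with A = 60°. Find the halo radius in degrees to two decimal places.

n·sin(A/2) = 1.312 × sin 30° = 1.312 × 0.5000 = 0.6560.
D_min = 2·arcsin(0.6560) − 60° = 2 × 40.996° − 60° = 21.991°.

21.99°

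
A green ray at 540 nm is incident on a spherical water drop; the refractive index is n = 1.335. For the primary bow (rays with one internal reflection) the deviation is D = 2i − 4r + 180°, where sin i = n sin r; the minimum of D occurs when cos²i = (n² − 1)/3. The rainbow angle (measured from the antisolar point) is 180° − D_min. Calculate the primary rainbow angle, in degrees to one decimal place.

41.8°

cos²i = (1.78222 − 1)/3 = 0.26074; i = arccos(0.51063) = 59.294°.
sin r = sin 59.294°/1.335 = 0.64405; r = 40.094°.
D_min = 2·59.294° − 4·40.094° + 180° = 138.212°.
Rainbow angle = 180° − D_min = 41.788°.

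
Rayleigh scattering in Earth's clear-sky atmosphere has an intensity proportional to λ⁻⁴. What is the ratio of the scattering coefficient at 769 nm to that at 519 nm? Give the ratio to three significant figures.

Rayleigh scattering ∝ λ⁻⁴, so the ratio of coefficients is the inverse fourth power of the wavelength ratio.
σ(769)/σ(519) = (519/769)⁴ = (0.6749)⁴ = 0.2075.

0.207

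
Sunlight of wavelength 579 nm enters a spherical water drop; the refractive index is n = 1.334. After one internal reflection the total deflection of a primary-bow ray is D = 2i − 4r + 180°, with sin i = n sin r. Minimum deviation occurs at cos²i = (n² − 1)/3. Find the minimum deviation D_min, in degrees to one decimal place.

cos²i = (1.77956 − 1)/3 = 0.25985; i = arccos(0.50976) = 59.352°.
sin r = sin 59.352°/1.334 = 0.64492; r = 40.159°.
D_min = 2·59.352° − 4·40.159° + 180° = 138.067°.

138.1°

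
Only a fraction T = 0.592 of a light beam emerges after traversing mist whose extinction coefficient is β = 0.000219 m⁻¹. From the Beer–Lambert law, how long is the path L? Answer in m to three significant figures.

2390 m

Beer–Lambert: T = exp(−βL) ⇒ L = −ln(T)/β = −ln(0.592)/0.000219 = 0.5242/0.000219 = 2394 m.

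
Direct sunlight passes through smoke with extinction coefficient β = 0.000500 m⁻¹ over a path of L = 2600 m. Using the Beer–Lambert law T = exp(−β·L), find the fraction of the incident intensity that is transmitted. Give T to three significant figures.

0.273

τ = β·L = 0.000500 × 2600 = 1.3000.
T = exp(−1.3000) = 0.2725.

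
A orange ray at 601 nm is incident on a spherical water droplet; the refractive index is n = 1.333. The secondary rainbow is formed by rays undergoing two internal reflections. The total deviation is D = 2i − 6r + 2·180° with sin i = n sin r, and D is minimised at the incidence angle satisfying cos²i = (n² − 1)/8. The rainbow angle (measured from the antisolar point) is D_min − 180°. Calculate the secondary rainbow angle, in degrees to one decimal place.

50.9°

cos²i = (1.77689 − 1)/8 = 0.09711; i = arccos(0.31163) = 71.843°.
sin r = sin 71.843°/1.333 = 0.71283; r = 45.466°.
D_min = 2·71.843° − 6·45.466° + 360° = 230.891°.
Rainbow angle = D_min − 180° = 50.891°.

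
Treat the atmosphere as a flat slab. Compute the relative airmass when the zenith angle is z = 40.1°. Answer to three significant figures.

1.31

X = sec z = 1/cos 40.1° = 1/0.7649 = 1.3073.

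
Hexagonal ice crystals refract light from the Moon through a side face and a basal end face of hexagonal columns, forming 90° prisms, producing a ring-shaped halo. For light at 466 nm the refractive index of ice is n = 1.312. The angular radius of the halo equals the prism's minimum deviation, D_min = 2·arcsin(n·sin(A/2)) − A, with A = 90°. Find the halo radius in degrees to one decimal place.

46.2°

n·sin(A/2) = 1.312 × sin 45° = 1.312 × 0.7071 = 0.9277.
D_min = 2·arcsin(0.9277) − 90° = 2 × 68.083° − 90° = 46.166°.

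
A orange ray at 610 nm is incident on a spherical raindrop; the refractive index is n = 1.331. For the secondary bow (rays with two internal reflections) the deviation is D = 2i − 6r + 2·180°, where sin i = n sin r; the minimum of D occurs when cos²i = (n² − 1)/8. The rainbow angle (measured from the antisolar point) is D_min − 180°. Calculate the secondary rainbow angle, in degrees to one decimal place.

50.4°

cos²i = (1.77156 − 1)/8 = 0.09645; i = arccos(0.31056) = 71.907°.
sin r = sin 71.907°/1.331 = 0.71417; r = 45.575°.
D_min = 2·71.907° − 6·45.575° + 360° = 230.365°.
Rainbow angle = D_min − 180° = 50.365°.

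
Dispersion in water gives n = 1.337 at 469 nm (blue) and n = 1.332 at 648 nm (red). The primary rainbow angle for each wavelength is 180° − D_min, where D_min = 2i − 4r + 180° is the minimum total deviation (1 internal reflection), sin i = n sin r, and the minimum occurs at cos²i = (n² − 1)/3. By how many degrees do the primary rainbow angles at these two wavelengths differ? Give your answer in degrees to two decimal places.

0.72°

At 469 nm (n = 1.337): cos²i = 0.26252 → i = 59.178°, r = 39.964°, D_min = 138.500°, rainbow angle = 41.500°.
At 648 nm (n = 1.332): cos²i = 0.25807 → i = 59.469°, r = 40.290°, D_min = 137.776°, rainbow angle = 42.224°.
Angular width = |41.500° − 42.224°| = 0.724°.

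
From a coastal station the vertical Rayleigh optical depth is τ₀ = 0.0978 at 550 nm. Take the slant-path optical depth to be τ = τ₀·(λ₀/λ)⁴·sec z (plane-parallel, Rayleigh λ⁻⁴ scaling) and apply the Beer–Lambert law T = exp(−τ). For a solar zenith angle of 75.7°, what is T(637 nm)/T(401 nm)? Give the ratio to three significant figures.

Airmass: sec 75.7° = 4.0486.
τ(637 nm) = 0.0978 × (550/637)⁴ × 4.0486 = 0.0978 × 0.5558 × 4.0486 = 0.2201.
τ(401 nm) = 0.0978 × (550/401)⁴ × 4.0486 = 0.0978 × 3.5389 × 4.0486 = 1.4013.
T(637)/T(401) = exp(τ_B − τ_A) = exp(1.1812) = 3.2583.

3.26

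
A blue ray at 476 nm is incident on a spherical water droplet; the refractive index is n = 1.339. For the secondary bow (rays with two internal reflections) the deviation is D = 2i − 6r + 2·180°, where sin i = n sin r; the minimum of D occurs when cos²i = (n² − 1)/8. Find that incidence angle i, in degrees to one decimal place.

71.6°

cos²i = (1.339² − 1)/8 = (1.79292 − 1)/8 = 0.09912.
cos i = 0.31483, so i = 71.650°.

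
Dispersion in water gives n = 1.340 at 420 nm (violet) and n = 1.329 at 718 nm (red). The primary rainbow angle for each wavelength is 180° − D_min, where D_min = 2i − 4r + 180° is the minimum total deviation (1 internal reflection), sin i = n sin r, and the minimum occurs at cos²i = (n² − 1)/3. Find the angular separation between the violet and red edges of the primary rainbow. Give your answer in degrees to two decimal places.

At 420 nm (n = 1.340): cos²i = 0.26520 → i = 59.004°, r = 39.770°, D_min = 138.929°, rainbow angle = 41.071°.
At 718 nm (n = 1.329): cos²i = 0.25541 → i = 59.643°, r = 40.487°, D_min = 137.337°, rainbow angle = 42.663°.
Angular width = |41.071° − 42.663°| = 1.592°.

1.59°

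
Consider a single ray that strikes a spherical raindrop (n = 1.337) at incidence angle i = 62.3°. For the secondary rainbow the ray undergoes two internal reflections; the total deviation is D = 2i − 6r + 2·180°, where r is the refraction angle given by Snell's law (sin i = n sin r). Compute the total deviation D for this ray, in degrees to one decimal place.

235.8°

sin r = sin 62.3° / 1.337 = 0.8854/1.337 = 0.6622; r = 41.47°.
D = 2·62.3° − 6·41.47° + 2·180° = 124.60° − 248.82° + 360° = 235.78°.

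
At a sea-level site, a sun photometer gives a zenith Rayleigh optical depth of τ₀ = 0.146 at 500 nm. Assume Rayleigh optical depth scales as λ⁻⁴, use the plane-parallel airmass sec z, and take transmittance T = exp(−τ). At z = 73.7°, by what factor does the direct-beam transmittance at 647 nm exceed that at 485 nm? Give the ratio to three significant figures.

Airmass: sec 73.7° = 3.5629.
τ(647 nm) = 0.146 × (500/647)⁴ × 3.5629 = 0.146 × 0.3567 × 3.5629 = 0.1855.
τ(485 nm) = 0.146 × (500/485)⁴ × 3.5629 = 0.146 × 1.1296 × 3.5629 = 0.5876.
T(647)/T(485) = exp(τ_B − τ_A) = exp(0.4021) = 1.4949.

1.49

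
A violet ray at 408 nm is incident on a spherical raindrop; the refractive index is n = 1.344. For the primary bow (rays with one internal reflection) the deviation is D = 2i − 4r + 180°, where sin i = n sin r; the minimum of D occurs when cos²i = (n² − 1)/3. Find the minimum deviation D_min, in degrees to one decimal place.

cos²i = (1.80634 − 1)/3 = 0.26878; i = arccos(0.51844) = 58.772°.
sin r = sin 58.772°/1.344 = 0.63625; r = 39.512°.
D_min = 2·58.772° − 4·39.512° + 180° = 139.495°.

139.5°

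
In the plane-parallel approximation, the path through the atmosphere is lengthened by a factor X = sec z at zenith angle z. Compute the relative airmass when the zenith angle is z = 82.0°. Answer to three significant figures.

X = sec z = 1/cos 82.0° = 1/0.1392 = 7.1853.

7.19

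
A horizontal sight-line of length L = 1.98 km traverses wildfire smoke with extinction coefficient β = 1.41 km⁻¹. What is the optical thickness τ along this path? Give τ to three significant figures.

2.79

τ = β·L = 1.41 × 1.98 = 2.7918.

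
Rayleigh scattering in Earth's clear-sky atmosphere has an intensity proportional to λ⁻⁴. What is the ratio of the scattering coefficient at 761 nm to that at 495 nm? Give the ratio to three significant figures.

Rayleigh scattering ∝ λ⁻⁴, so the ratio of coefficients is the inverse fourth power of the wavelength ratio.
σ(761)/σ(495) = (495/761)⁴ = (0.6505)⁴ = 0.179.

0.179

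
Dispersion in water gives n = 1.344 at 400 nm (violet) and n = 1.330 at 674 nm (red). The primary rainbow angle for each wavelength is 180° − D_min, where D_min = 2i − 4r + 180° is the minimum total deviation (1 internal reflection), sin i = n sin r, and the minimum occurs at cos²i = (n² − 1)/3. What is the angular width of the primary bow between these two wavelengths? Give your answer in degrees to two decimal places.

2.01°

At 400 nm (n = 1.344): cos²i = 0.26878 → i = 58.772°, r = 39.512°, D_min = 139.495°, rainbow angle = 40.505°.
At 674 nm (n = 1.330): cos²i = 0.25630 → i = 59.585°, r = 40.422°, D_min = 137.484°, rainbow angle = 42.516°.
Angular width = |40.505° − 42.516°| = 2.011°.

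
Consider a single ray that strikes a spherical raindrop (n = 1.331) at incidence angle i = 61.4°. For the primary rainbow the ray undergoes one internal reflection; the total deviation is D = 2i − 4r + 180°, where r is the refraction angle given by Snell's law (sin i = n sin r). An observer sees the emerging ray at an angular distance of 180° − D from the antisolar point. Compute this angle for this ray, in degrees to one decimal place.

sin r = sin 61.4° / 1.331 = 0.8780/1.331 = 0.6596; r = 41.27°.
D = 2·61.4° − 4·41.27° + 180° = 122.80° − 165.09° + 180° = 137.71°.
Angle from antisolar point = 180° − D = 42.29°.

42.3°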